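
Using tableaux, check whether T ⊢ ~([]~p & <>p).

Tableau for the negation []~p & <>p:
1. []~p & <>p, 0
2. []~p, 0
3. <>p, 0
4. ~p, 0
5. p, 1
6. ~p, 1
Accessibility: 0R0, 0R1, 1R1
Branch closes: p and ~p both at 1.
All branches of the negation close; one closing branch shown above.

Yes, valid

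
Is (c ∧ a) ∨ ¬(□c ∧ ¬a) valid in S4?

Tableau for the negation ¬((c ∧ a) ∨ ¬(□c ∧ ¬a)):
1. ¬((c ∧ a) ∨ ¬(□c ∧ ¬a)), 0
2. ¬(c ∧ a), 0
3. □c ∧ ¬a, 0
4. □c, 0
5. ¬a, 0
6. c, 0
Accessibility: 0R0
The negation has an open branch (countermodel exists).

Not valid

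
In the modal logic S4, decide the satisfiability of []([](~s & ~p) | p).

1. []([](~s & ~p) | p), u
2. [](~s & ~p) | p, u
3. p, u
Accessibility: uRu

Yes, satisfiable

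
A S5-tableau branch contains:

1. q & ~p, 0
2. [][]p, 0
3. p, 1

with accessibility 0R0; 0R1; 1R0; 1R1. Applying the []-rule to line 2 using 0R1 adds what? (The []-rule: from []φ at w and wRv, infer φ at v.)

[]p, 1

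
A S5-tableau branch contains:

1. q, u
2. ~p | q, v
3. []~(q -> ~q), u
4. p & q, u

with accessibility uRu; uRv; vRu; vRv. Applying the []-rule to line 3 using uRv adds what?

~(q -> ~q), v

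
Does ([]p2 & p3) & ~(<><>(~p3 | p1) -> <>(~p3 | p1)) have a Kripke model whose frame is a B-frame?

Yes, satisfiable

1. ([]p2 & p3) & ~(<><>(~p3 | p1) -> <>(~p3 | p1)), w0
2. []p2 & p3, w0
3. ~(<><>(~p3 | p1) -> <>(~p3 | p1)), w0
4. []p2, w0
5. p3, w0
6. <><>(~p3 | p1), w0
7. ~<>(~p3 | p1), w0
8. p2, w0
9. ~(~p3 | p1), w0
10. ~p1, w0
11. <>(~p3 | p1), w1
12. p2, w1
13. ~(~p3 | p1), w1
14. p3, w1
15. ~p1, w1
16. ~p3 | p1, w2
17. p1, w2
Accessibility: w0Rw0, w0Rw1, w1Rw0, w1Rw1, w1Rw2, w2Rw1, w2Rw2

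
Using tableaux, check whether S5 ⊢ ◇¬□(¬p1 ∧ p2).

Not valid

Tableau for the negation ¬◇¬□(¬p1 ∧ p2):
1. ¬◇¬□(¬p1 ∧ p2), u
2. □(¬p1 ∧ p2), u
3. ¬p1 ∧ p2, u
4. ¬p1, u
5. p2, u
Accessibility: uRu
The negation has an open branch (countermodel exists).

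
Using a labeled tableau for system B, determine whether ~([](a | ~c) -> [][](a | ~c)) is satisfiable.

1. ~([](a | ~c) -> [][](a | ~c)), 0
2. [](a | ~c), 0   [~->-rule on 1]
3. ~[][](a | ~c), 0   [~->-rule on 1]
4. a | ~c, 0   [[]-rule on 2 via 0R0]
5. ~c, 0   [|-rule on 4 (branches; this branch)]
6. ~[](a | ~c), 1   [~[]-rule on 3: fresh world 1, 0R1]
7. a | ~c, 1   [[]-rule on 2 via 0R1]
8. ~c, 1   [|-rule on 7 (branches; this branch)]
9. ~(a | ~c), 2   [~[]-rule on 6: fresh world 2, 1R2]
10. ~a, 2   [~|-rule on 9]
11. c, 2   [~|-rule on 9]
Accessibility: 0R0, 0R1, 1R0, 1R1, 1R2, 2R1, 2R2

Satisfiable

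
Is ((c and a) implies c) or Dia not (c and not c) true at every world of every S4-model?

Tableau for the negation not (((c and a) implies c) or Dia not (c and not c)):
1. not (((c and a) implies c) or Dia not (c and not c)), 0
2. not ((c and a) implies c), 0
3. not Dia not (c and not c), 0
4. c and a, 0
5. not c, 0
6. c, 0
7. a, 0
Accessibility: 0R0
Branch closes: c and not c both at 0.
Every branch of the negation's tableau closes; the branch above is one of them.

Valid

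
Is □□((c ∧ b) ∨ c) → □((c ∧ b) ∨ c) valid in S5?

Tableau for the negation ¬(□□((c ∧ b) ∨ c) → □((c ∧ b) ∨ c)):
1. ¬(□□((c ∧ b) ∨ c) → □((c ∧ b) ∨ c)), w0
2. □□((c ∧ b) ∨ c), w0
3. ¬□((c ∧ b) ∨ c), w0
4. □((c ∧ b) ∨ c), w0
5. (c ∧ b) ∨ c, w0
6. c ∧ b, w0
7. c, w0
8. b, w0
9. ¬((c ∧ b) ∨ c), w1
10. ¬(c ∧ b), w1
11. ¬c, w1
12. □((c ∧ b) ∨ c), w1
13. (c ∧ b) ∨ c, w1
14. ¬b, w1
15. c ∧ b, w1
16. c, w1
17. b, w1
Accessibility: w0Rw0, w0Rw1, w1Rw0, w1Rw1
Branch closes: c and ¬c both at w1.
All branches of the negation close; one closing branch shown above.

Valid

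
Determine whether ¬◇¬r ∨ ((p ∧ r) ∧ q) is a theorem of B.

No, not valid

Tableau for the negation ¬(¬◇¬r ∨ ((p ∧ r) ∧ q)):
1. ¬(¬◇¬r ∨ ((p ∧ r) ∧ q)), u
2. ◇¬r, u   [¬∨-rule on 1]
3. ¬((p ∧ r) ∧ q), u   [¬∨-rule on 1]
4. ¬q, u   [¬∧-rule on 3 (branches; this branch)]
5. ¬r, v   [◇-rule on 2: fresh world v, uRv]
Accessibility: uRu, uRv, vRu, vRv
The negation has an open branch (countermodel exists).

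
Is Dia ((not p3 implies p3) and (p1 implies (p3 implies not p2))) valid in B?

Invalid (countermodel exists)

Tableau for the negation not Dia ((not p3 implies p3) and (p1 implies (p3 implies not p2))):
1. not Dia ((not p3 implies p3) and (p1 implies (p3 implies not p2))), w0
2. not ((not p3 implies p3) and (p1 implies (p3 implies not p2))), w0
3. not (p1 implies (p3 implies not p2)), w0
4. p1, w0
5. not (p3 implies not p2), w0
6. p3, w0
7. p2, w0
Accessibility: w0Rw0
The negation has an open branch (countermodel exists).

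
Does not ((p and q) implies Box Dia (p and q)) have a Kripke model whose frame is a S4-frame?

Satisfiable (open branch found)

1. not ((p and q) implies Box Dia (p and q)), 0
2. p and q, 0
3. not Box Dia (p and q), 0
4. p, 0
5. q, 0
6. not Dia (p and q), 1
7. not (p and q), 1
8. not q, 1
Accessibility: 0R0, 0R1, 1R1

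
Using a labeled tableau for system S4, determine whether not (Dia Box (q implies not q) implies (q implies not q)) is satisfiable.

Satisfiable

1. not (Dia Box (q implies not q) implies (q implies not q)), w0
2. Dia Box (q implies not q), w0
3. not (q implies not q), w0
4. q, w0
5. Box (q implies not q), w1
6. q implies not q, w1
7. not q, w1
Accessibility: w0Rw0, w0Rw1, w1Rw1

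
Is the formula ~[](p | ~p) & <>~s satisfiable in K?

No, unsatisfiable

1. ~[](p | ~p) & <>~s, u
2. ~[](p | ~p), u   [&-rule on 1]
3. <>~s, u   [&-rule on 1]
4. ~(p | ~p), v   [~[]-rule on 2: fresh world v, uRv]
5. ~p, v   [~|-rule on 4]
6. p, v   [~|-rule on 4]
Accessibility: uRv
Branch closes: p and ~p both at v.
(One branch shown.) All branches close.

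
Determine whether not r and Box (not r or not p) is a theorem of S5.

Tableau for the negation not (not r and Box (not r or not p)):
1. not (not r and Box (not r or not p)), w0
2. not Box (not r or not p), w0   [neg-and-rule on 1 (branches; this branch)]
3. not (not r or not p), w1   [neg-Box-rule on 2: fresh world w1, w0Rw1]
4. r, w1   [neg-or-rule on 3]
5. p, w1   [neg-or-rule on 3]
Accessibility: w0Rw0, w0Rw1, w1Rw0, w1Rw1
The negation has an open branch (countermodel exists).

No, not valid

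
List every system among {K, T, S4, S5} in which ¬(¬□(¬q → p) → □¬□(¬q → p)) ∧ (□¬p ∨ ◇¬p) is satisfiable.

S5-tableau for the formula:
1. ¬(¬□(¬q → p) → □¬□(¬q → p)) ∧ (□¬p ∨ ◇¬p), w0
2. ¬(¬□(¬q → p) → □¬□(¬q → p)), w0
3. □¬p ∨ ◇¬p, w0
4. ¬□(¬q → p), w0
5. ¬□¬□(¬q → p), w0
6. □¬p, w0
7. ¬p, w0
8. ¬(¬q → p), w1
9. ¬q, w1
10. ¬p, w1
11. □(¬q → p), w2
12. ¬p, w2
13. ¬q → p, w0
14. ¬q → p, w1
15. ¬q → p, w2
16. q, w0
17. p, w1
Accessibility: w0Rw0, w0Rw1, w0Rw2, w1Rw0, w1Rw1, w1Rw2, w2Rw0, w2Rw1, w2Rw2
Branch closes: p and ¬p both at w1.
Every branch closes (one shown): unsatisfiable in S5.
S4-tableau for the formula:
1. ¬(¬□(¬q → p) → □¬□(¬q → p)) ∧ (□¬p ∨ ◇¬p), w0
2. ¬(¬□(¬q → p) → □¬□(¬q → p)), w0
3. □¬p ∨ ◇¬p, w0
4. ¬□(¬q → p), w0
5. ¬□¬□(¬q → p), w0
6. ◇¬p, w0
7. ¬(¬q → p), w1
8. ¬q, w1
9. ¬p, w1
10. □(¬q → p), w2
11. ¬q → p, w2
12. p, w2
13. ¬p, w3
Accessibility: w0Rw0, w0Rw1, w0Rw2, w0Rw3, w1Rw1, w2Rw2, w3Rw3
Complete open branch: satisfiable in S4, hence also in K, T (this S4-model is also a K-model and a T-model).

K, T, S4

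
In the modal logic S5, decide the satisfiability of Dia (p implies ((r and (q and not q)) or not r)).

Satisfiable

1. Dia (p implies ((r and (q and not q)) or not r)), u
2. p implies ((r and (q and not q)) or not r), v
3. (r and (q and not q)) or not r, v
4. not r, v
Accessibility: uRu, uRv, vRu, vRv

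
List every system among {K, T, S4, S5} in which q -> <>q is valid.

T, S4, S5

T-tableau for the negation ~(q -> <>q):
1. ~(q -> <>q), u
2. q, u   [~->-rule on 1]
3. ~<>q, u   [~->-rule on 1]
4. ~q, u   [~<>-rule on 3 via uRu]
Accessibility: uRu
Branch closes: q and ~q both at u.
Every branch closes (one shown): valid in T, hence also in S4, S5 (every theorem of T is a theorem of S4 and S5).
K-tableau for the negation ~(q -> <>q):
1. ~(q -> <>q), u
2. q, u   [~->-rule on 1]
3. ~<>q, u   [~->-rule on 1]
Complete open branch: countermodel on a K-frame, so not valid in K.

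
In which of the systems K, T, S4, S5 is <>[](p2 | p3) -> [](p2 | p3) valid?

S5

S5-tableau for the negation ~(<>[](p2 | p3) -> [](p2 | p3)):
1. ~(<>[](p2 | p3) -> [](p2 | p3)), 0
2. <>[](p2 | p3), 0   [~->-rule on 1]
3. ~[](p2 | p3), 0   [~->-rule on 1]
4. [](p2 | p3), 1   [<>-rule on 2: fresh world 1, 0R1]
5. p2 | p3, 0   [[]-rule on 4 via 1R0]
6. p2 | p3, 1   [[]-rule on 4 via 1R1]
7. p3, 0   [|-rule on 5 (branches; this branch)]
8. p3, 1   [|-rule on 6 (branches; this branch)]
9. ~(p2 | p3), 2   [~[]-rule on 3: fresh world 2, 0R2]
10. ~p2, 2   [~|-rule on 9]
11. ~p3, 2   [~|-rule on 9]
12. p2 | p3, 2   [[]-rule on 4 via 1R2]
13. p3, 2   [|-rule on 12 (branches; this branch)]
Accessibility: 0R0, 0R1, 0R2, 1R0, 1R1, 1R2, 2R0, 2R1, 2R2
Branch closes: p3 and ~p3 both at 2.
Every branch closes (one shown): valid in S5.
S4-tableau for the negation ~(<>[](p2 | p3) -> [](p2 | p3)):
1. ~(<>[](p2 | p3) -> [](p2 | p3)), 0
2. <>[](p2 | p3), 0   [~->-rule on 1]
3. ~[](p2 | p3), 0   [~->-rule on 1]
4. [](p2 | p3), 1   [<>-rule on 2: fresh world 1, 0R1]
5. p2 | p3, 1   [[]-rule on 4 via 1R1]
6. p3, 1   [|-rule on 5 (branches; this branch)]
7. ~(p2 | p3), 2   [~[]-rule on 3: fresh world 2, 0R2]
8. ~p2, 2   [~|-rule on 7]
9. ~p3, 2   [~|-rule on 7]
Accessibility: 0R0, 0R1, 0R2, 1R1, 2R2
Complete open branch: countermodel on an S4-frame, so not valid in S4, nor in K, T (the same frame is also a K-frame and a T-frame).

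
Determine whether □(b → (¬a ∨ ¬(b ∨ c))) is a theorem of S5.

Tableau for the negation ¬□(b → (¬a ∨ ¬(b ∨ c))):
1. ¬□(b → (¬a ∨ ¬(b ∨ c))), w0
2. ¬(b → (¬a ∨ ¬(b ∨ c))), w1
3. b, w1
4. ¬(¬a ∨ ¬(b ∨ c)), w1
5. a, w1
6. b ∨ c, w1
7. c, w1
Accessibility: w0Rw0, w0Rw1, w1Rw0, w1Rw1
The negation has an open branch (countermodel exists).

Not valid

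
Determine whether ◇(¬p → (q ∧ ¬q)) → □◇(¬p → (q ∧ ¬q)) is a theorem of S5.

Tableau for the negation ¬(◇(¬p → (q ∧ ¬q)) → □◇(¬p → (q ∧ ¬q))):
1. ¬(◇(¬p → (q ∧ ¬q)) → □◇(¬p → (q ∧ ¬q))), 0
2. ◇(¬p → (q ∧ ¬q)), 0   [¬→-rule on 1]
3. ¬□◇(¬p → (q ∧ ¬q)), 0   [¬→-rule on 1]
4. ¬p → (q ∧ ¬q), 1   [◇-rule on 2: fresh world 1, 0R1]
5. p, 1   [→-rule on 4 (branches; this branch)]
6. ¬◇(¬p → (q ∧ ¬q)), 2   [¬□-rule on 3: fresh world 2, 0R2]
7. ¬(¬p → (q ∧ ¬q)), 0   [¬◇-rule on 6 via 2R0]
8. ¬p, 0   [¬→-rule on 7]
9. ¬(q ∧ ¬q), 0   [¬→-rule on 7]
10. ¬(¬p → (q ∧ ¬q)), 1   [¬◇-rule on 6 via 2R1]
11. ¬p, 1   [¬→-rule on 10]
12. ¬(q ∧ ¬q), 1   [¬→-rule on 10]
Accessibility: 0R0, 0R1, 0R2, 1R0, 1R1, 1R2, 2R0, 2R1, 2R2
Branch closes: p and ¬p both at 1.
Every branch of the negation's tableau closes; the branch above is one of them.

Valid in S5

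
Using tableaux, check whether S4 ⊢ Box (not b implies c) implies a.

Tableau for the negation not (Box (not b implies c) implies a):
1. not (Box (not b implies c) implies a), u
2. Box (not b implies c), u   [neg-implies-rule on 1]
3. not a, u   [neg-implies-rule on 1]
4. not b implies c, u   [Box-rule on 2 via uRu]
5. c, u   [implies-rule on 4 (branches; this branch)]
Accessibility: uRu
The negation has an open branch (countermodel exists).

Not valid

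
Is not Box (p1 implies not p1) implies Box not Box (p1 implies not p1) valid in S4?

Tableau for the negation not (not Box (p1 implies not p1) implies Box not Box (p1 implies not p1)):
1. not (not Box (p1 implies not p1) implies Box not Box (p1 implies not p1)), u
2. not Box (p1 implies not p1), u
3. not Box not Box (p1 implies not p1), u
4. not (p1 implies not p1), v
5. p1, v
6. Box (p1 implies not p1), w
7. p1 implies not p1, w
8. not p1, w
Accessibility: uRu, uRv, uRw, vRv, wRw
The negation has an open branch (countermodel exists).

No, not valid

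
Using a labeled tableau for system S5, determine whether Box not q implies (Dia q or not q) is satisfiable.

1. Box not q implies (Dia q or not q), u
2. Dia q or not q, u   [implies-rule on 1 (branches; this branch)]
3. not q, u   [or-rule on 2 (branches; this branch)]
Accessibility: uRu

Yes, satisfiable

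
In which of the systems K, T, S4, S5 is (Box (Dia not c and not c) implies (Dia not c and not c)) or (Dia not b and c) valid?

T, S4, S5

T-tableau for the negation not ((Box (Dia not c and not c) implies (Dia not c and not c)) or (Dia not b and c)):
1. not ((Box (Dia not c and not c) implies (Dia not c and not c)) or (Dia not b and c)), u
2. not (Box (Dia not c and not c) implies (Dia not c and not c)), u
3. not (Dia not b and c), u
4. Box (Dia not c and not c), u
5. not (Dia not c and not c), u
6. Dia not c and not c, u
7. Dia not c, u
8. not c, u
9. not Dia not b, u
10. b, u
11. not Dia not c, u
12. c, u
Accessibility: uRu
Branch closes: c and not c both at u.
Every branch closes (one shown): valid in T, hence also in S4, S5 (every theorem of T is a theorem of S4 and S5).
K-tableau for the negation not ((Box (Dia not c and not c) implies (Dia not c and not c)) or (Dia not b and c)):
1. not ((Box (Dia not c and not c) implies (Dia not c and not c)) or (Dia not b and c)), u
2. not (Box (Dia not c and not c) implies (Dia not c and not c)), u
3. not (Dia not b and c), u
4. Box (Dia not c and not c), u
5. not (Dia not c and not c), u
6. not c, u
7. not Dia not c, u
Complete open branch: countermodel on a K-frame, so not valid in K.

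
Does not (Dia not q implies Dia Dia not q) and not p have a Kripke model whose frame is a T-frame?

1. not (Dia not q implies Dia Dia not q) and not p, w0
2. not (Dia not q implies Dia Dia not q), w0   [and-rule on 1]
3. not p, w0   [and-rule on 1]
4. Dia not q, w0   [neg-implies-rule on 2]
5. not Dia Dia not q, w0   [neg-implies-rule on 2]
6. not Dia not q, w0   [neg-Dia-rule on 5 via w0Rw0]
7. q, w0   [neg-Dia-rule on 6 via w0Rw0]
8. not q, w1   [Dia-rule on 4: fresh world w1, w0Rw1]
9. not Dia not q, w1   [neg-Dia-rule on 5 via w0Rw1]
10. q, w1   [neg-Dia-rule on 6 via w0Rw1]
Accessibility: w0Rw0, w0Rw1, w1Rw1
Branch closes: q and not q both at w1.
All branches of the tableau close; one closing branch shown above.

Unsatisfiable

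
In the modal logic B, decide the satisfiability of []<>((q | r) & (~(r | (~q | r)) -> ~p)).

1. []<>((q | r) & (~(r | (~q | r)) -> ~p)), u
2. <>((q | r) & (~(r | (~q | r)) -> ~p)), u
3. (q | r) & (~(r | (~q | r)) -> ~p), v
4. q | r, v
5. ~(r | (~q | r)) -> ~p, v
6. <>((q | r) & (~(r | (~q | r)) -> ~p)), v
7. r, v
8. ~p, v
9. (q | r) & (~(r | (~q | r)) -> ~p), w
10. q | r, w
11. ~(r | (~q | r)) -> ~p, w
12. r, w
13. ~p, w
Accessibility: uRu, uRv, vRu, vRv, vRw, wRv, wRw

Satisfiable (open branch found)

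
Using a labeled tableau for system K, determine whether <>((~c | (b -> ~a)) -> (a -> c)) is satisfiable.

Yes, satisfiable

1. <>((~c | (b -> ~a)) -> (a -> c)), w0
2. (~c | (b -> ~a)) -> (a -> c), w1
3. a -> c, w1
4. c, w1
Accessibility: w0Rw1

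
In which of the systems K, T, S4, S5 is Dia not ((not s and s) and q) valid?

T, S4, S5

K-tableau for the negation not Dia not ((not s and s) and q):
1. not Dia not ((not s and s) and q), 0
Complete open branch: countermodel on a K-frame, so not valid in K.
T-tableau for the negation not Dia not ((not s and s) and q):
1. not Dia not ((not s and s) and q), 0
2. (not s and s) and q, 0
3. not s and s, 0
4. q, 0
5. not s, 0
6. s, 0
Accessibility: 0R0
Branch closes: s and not s both at 0.
Every branch closes (one shown): valid in T, hence also in S4, S5 (every theorem of T is a theorem of S4 and S5).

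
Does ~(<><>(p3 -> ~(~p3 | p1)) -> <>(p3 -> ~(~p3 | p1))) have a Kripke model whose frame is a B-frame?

1. ~(<><>(p3 -> ~(~p3 | p1)) -> <>(p3 -> ~(~p3 | p1))), w0
2. <><>(p3 -> ~(~p3 | p1)), w0
3. ~<>(p3 -> ~(~p3 | p1)), w0
4. ~(p3 -> ~(~p3 | p1)), w0
5. p3, w0
6. ~p3 | p1, w0
7. p1, w0
8. <>(p3 -> ~(~p3 | p1)), w1
9. ~(p3 -> ~(~p3 | p1)), w1
10. p3, w1
11. ~p3 | p1, w1
12. p1, w1
13. p3 -> ~(~p3 | p1), w2
14. ~(~p3 | p1), w2
15. p3, w2
16. ~p1, w2
Accessibility: w0Rw0, w0Rw1, w1Rw0, w1Rw1, w1Rw2, w2Rw1, w2Rw2

Yes, satisfiable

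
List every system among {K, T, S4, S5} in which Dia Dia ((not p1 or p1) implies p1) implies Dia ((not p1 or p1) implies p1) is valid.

S4, S5

S4-tableau for the negation not (Dia Dia ((not p1 or p1) implies p1) implies Dia ((not p1 or p1) implies p1)):
1. not (Dia Dia ((not p1 or p1) implies p1) implies Dia ((not p1 or p1) implies p1)), u
2. Dia Dia ((not p1 or p1) implies p1), u   [neg-implies-rule on 1]
3. not Dia ((not p1 or p1) implies p1), u   [neg-implies-rule on 1]
4. not ((not p1 or p1) implies p1), u   [neg-Dia-rule on 3 via uRu]
5. not p1 or p1, u   [neg-implies-rule on 4]
6. not p1, u   [neg-implies-rule on 4]
7. Dia ((not p1 or p1) implies p1), v   [Dia-rule on 2: fresh world v, uRv]
8. not ((not p1 or p1) implies p1), v   [neg-Dia-rule on 3 via uRv]
9. not p1 or p1, v   [neg-implies-rule on 8]
10. not p1, v   [neg-implies-rule on 8]
11. (not p1 or p1) implies p1, w   [Dia-rule on 7: fresh world w, vRw]
12. not ((not p1 or p1) implies p1), w   [neg-Dia-rule on 3 via uRw]
13. not p1 or p1, w   [neg-implies-rule on 12]
14. not p1, w   [neg-implies-rule on 12]
15. not (not p1 or p1), w   [implies-rule on 11 (branches; this branch)]
16. p1, w   [neg-or-rule on 15]
Accessibility: uRu, uRv, uRw, vRv, vRw, wRw
Branch closes: p1 and not p1 both at w.
Every branch closes (one shown): valid in S4, hence also in S5 (every theorem of S4 is a theorem of S5).
T-tableau for the negation not (Dia Dia ((not p1 or p1) implies p1) implies Dia ((not p1 or p1) implies p1)):
1. not (Dia Dia ((not p1 or p1) implies p1) implies Dia ((not p1 or p1) implies p1)), u
2. Dia Dia ((not p1 or p1) implies p1), u   [neg-implies-rule on 1]
3. not Dia ((not p1 or p1) implies p1), u   [neg-implies-rule on 1]
4. not ((not p1 or p1) implies p1), u   [neg-Dia-rule on 3 via uRu]
5. not p1 or p1, u   [neg-implies-rule on 4]
6. not p1, u   [neg-implies-rule on 4]
7. Dia ((not p1 or p1) implies p1), v   [Dia-rule on 2: fresh world v, uRv]
8. not ((not p1 or p1) implies p1), v   [neg-Dia-rule on 3 via uRv]
9. not p1 or p1, v   [neg-implies-rule on 8]
10. not p1, v   [neg-implies-rule on 8]
11. (not p1 or p1) implies p1, w   [Dia-rule on 7: fresh world w, vRw]
12. p1, w   [implies-rule on 11 (branches; this branch)]
Accessibility: uRu, uRv, vRv, vRw, wRw
Complete open branch: countermodel on a T-frame, so not valid in T, nor in K (the same frame is also a K-frame).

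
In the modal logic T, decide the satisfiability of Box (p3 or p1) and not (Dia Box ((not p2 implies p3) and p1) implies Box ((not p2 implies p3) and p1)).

1. Box (p3 or p1) and not (Dia Box ((not p2 implies p3) and p1) implies Box ((not p2 implies p3) and p1)), w0
2. Box (p3 or p1), w0
3. not (Dia Box ((not p2 implies p3) and p1) implies Box ((not p2 implies p3) and p1)), w0
4. Dia Box ((not p2 implies p3) and p1), w0
5. not Box ((not p2 implies p3) and p1), w0
6. p3 or p1, w0
7. p1, w0
8. Box ((not p2 implies p3) and p1), w1
9. p3 or p1, w1
10. (not p2 implies p3) and p1, w1
11. not p2 implies p3, w1
12. p1, w1
13. p3, w1
14. not ((not p2 implies p3) and p1), w2
15. p3 or p1, w2
16. not p1, w2
17. p3, w2
Accessibility: w0Rw0, w0Rw1, w0Rw2, w1Rw1, w2Rw2

Satisfiable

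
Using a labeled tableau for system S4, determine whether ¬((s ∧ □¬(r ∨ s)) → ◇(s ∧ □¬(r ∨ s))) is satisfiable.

1. ¬((s ∧ □¬(r ∨ s)) → ◇(s ∧ □¬(r ∨ s))), w0
2. s ∧ □¬(r ∨ s), w0
3. ¬◇(s ∧ □¬(r ∨ s)), w0
4. s, w0
5. □¬(r ∨ s), w0
6. ¬(s ∧ □¬(r ∨ s)), w0
7. ¬(r ∨ s), w0
8. ¬r, w0
9. ¬s, w0
Accessibility: w0Rw0
Branch closes: s and ¬s both at w0.
All branches of the tableau close; one closing branch shown above.

Unsatisfiable (every branch closes)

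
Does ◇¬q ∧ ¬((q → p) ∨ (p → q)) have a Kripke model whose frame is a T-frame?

1. ◇¬q ∧ ¬((q → p) ∨ (p → q)), w0
2. ◇¬q, w0
3. ¬((q → p) ∨ (p → q)), w0
4. ¬(q → p), w0
5. ¬(p → q), w0
6. q, w0
7. ¬p, w0
8. p, w0
9. ¬q, w0
Accessibility: w0Rw0
Branch closes: p and ¬p both at w0.
(One branch shown.) All branches close.

Unsatisfiable (every branch closes)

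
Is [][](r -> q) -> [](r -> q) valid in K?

Not valid

Tableau for the negation ~([][](r -> q) -> [](r -> q)):
1. ~([][](r -> q) -> [](r -> q)), 0
2. [][](r -> q), 0
3. ~[](r -> q), 0
4. ~(r -> q), 1
5. r, 1
6. ~q, 1
7. [](r -> q), 1
Accessibility: 0R1
The negation has an open branch (countermodel exists).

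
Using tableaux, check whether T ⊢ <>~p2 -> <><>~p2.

Valid in T

Tableau for the negation ~(<>~p2 -> <><>~p2):
1. ~(<>~p2 -> <><>~p2), 0
2. <>~p2, 0
3. ~<><>~p2, 0
4. ~<>~p2, 0
5. p2, 0
6. ~p2, 1
7. ~<>~p2, 1
8. p2, 1
Accessibility: 0R0, 0R1, 1R1
Branch closes: p2 and ~p2 both at 1.
Every branch of the negation's tableau closes; the branch above is one of them.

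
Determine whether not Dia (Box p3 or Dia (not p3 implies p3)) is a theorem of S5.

Not valid

Tableau for the negation Dia (Box p3 or Dia (not p3 implies p3)):
1. Dia (Box p3 or Dia (not p3 implies p3)), 0
2. Box p3 or Dia (not p3 implies p3), 1
3. Dia (not p3 implies p3), 1
4. not p3 implies p3, 2
5. p3, 2
Accessibility: 0R0, 0R1, 0R2, 1R0, 1R1, 1R2, 2R0, 2R1, 2R2
The negation has an open branch (countermodel exists).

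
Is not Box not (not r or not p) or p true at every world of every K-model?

Not valid

Tableau for the negation not (not Box not (not r or not p) or p):
1. not (not Box not (not r or not p) or p), w0
2. Box not (not r or not p), w0
3. not p, w0
The negation has an open branch (countermodel exists).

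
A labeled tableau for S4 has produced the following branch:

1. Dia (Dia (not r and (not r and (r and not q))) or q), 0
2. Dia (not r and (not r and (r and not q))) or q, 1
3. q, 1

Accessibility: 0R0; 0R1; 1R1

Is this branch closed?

No atom appears with both signs at the same world.

Not closed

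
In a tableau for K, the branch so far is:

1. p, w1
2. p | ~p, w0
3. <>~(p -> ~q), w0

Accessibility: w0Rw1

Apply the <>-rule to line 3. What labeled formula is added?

a fresh world w2 with w0Rw2, and ~(p -> ~q) at w2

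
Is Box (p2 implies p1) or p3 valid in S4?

Tableau for the negation not (Box (p2 implies p1) or p3):
1. not (Box (p2 implies p1) or p3), u
2. not Box (p2 implies p1), u
3. not p3, u
4. not (p2 implies p1), v
5. p2, v
6. not p1, v
Accessibility: uRu, uRv, vRv
The negation has an open branch (countermodel exists).

No, not valid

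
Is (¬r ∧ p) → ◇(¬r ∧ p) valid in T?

Yes, valid

Tableau for the negation ¬((¬r ∧ p) → ◇(¬r ∧ p)):
1. ¬((¬r ∧ p) → ◇(¬r ∧ p)), 0
2. ¬r ∧ p, 0   [¬→-rule on 1]
3. ¬◇(¬r ∧ p), 0   [¬→-rule on 1]
4. ¬r, 0   [∧-rule on 2]
5. p, 0   [∧-rule on 2]
6. ¬(¬r ∧ p), 0   [¬◇-rule on 3 via 0R0]
7. ¬p, 0   [¬∧-rule on 6 (branches; this branch)]
Accessibility: 0R0
Branch closes: p and ¬p both at 0.
Every branch of the negation's tableau closes; the branch above is one of them.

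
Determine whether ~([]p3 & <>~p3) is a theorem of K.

Tableau for the negation []p3 & <>~p3:
1. []p3 & <>~p3, 0
2. []p3, 0   [&-rule on 1]
3. <>~p3, 0   [&-rule on 1]
4. ~p3, 1   [<>-rule on 3: fresh world 1, 0R1]
5. p3, 1   [[]-rule on 2 via 0R1]
Accessibility: 0R1
Branch closes: p3 and ~p3 both at 1.
Every branch of the negation's tableau closes; the branch above is one of them.

Valid in K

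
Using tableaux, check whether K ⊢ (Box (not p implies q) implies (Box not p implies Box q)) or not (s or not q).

Tableau for the negation not ((Box (not p implies q) implies (Box not p implies Box q)) or not (s or not q)):
1. not ((Box (not p implies q) implies (Box not p implies Box q)) or not (s or not q)), 0
2. not (Box (not p implies q) implies (Box not p implies Box q)), 0
3. s or not q, 0
4. Box (not p implies q), 0
5. not (Box not p implies Box q), 0
6. Box not p, 0
7. not Box q, 0
8. not q, 0
9. not q, 1
10. not p implies q, 1
11. not p, 1
12. q, 1
Accessibility: 0R1
Branch closes: q and not q both at 1.
All branches of the negation close; one closing branch shown above.

Valid in K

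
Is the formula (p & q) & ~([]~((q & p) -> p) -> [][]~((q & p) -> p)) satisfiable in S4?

1. (p & q) & ~([]~((q & p) -> p) -> [][]~((q & p) -> p)), u
2. p & q, u   [&-rule on 1]
3. ~([]~((q & p) -> p) -> [][]~((q & p) -> p)), u   [&-rule on 1]
4. p, u   [&-rule on 2]
5. q, u   [&-rule on 2]
6. []~((q & p) -> p), u   [~->-rule on 3]
7. ~[][]~((q & p) -> p), u   [~->-rule on 3]
8. ~((q & p) -> p), u   [[]-rule on 6 via uRu]
9. q & p, u   [~->-rule on 8]
10. ~p, u   [~->-rule on 8]
Accessibility: uRu
Branch closes: p and ~p both at u.
All branches of the tableau close; one closing branch shown above.

Unsatisfiable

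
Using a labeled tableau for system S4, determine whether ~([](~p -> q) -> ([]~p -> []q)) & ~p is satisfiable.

1. ~([](~p -> q) -> ([]~p -> []q)) & ~p, u
2. ~([](~p -> q) -> ([]~p -> []q)), u   [&-rule on 1]
3. ~p, u   [&-rule on 1]
4. [](~p -> q), u   [~->-rule on 2]
5. ~([]~p -> []q), u   [~->-rule on 2]
6. []~p, u   [~->-rule on 5]
7. ~[]q, u   [~->-rule on 5]
8. ~p -> q, u   [[]-rule on 4 via uRu]
9. q, u   [->-rule on 8 (branches; this branch)]
10. ~q, v   [~[]-rule on 7: fresh world v, uRv]
11. ~p -> q, v   [[]-rule on 4 via uRv]
12. ~p, v   [[]-rule on 6 via uRv]
13. q, v   [->-rule on 11 (branches; this branch)]
Accessibility: uRu, uRv, vRv
Branch closes: q and ~q both at v.
(One branch shown.) All branches close.

Unsatisfiable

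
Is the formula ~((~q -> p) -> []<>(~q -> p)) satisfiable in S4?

1. ~((~q -> p) -> []<>(~q -> p)), u
2. ~q -> p, u   [~->-rule on 1]
3. ~[]<>(~q -> p), u   [~->-rule on 1]
4. p, u   [->-rule on 2 (branches; this branch)]
5. ~<>(~q -> p), v   [~[]-rule on 3: fresh world v, uRv]
6. ~(~q -> p), v   [~<>-rule on 5 via vRv]
7. ~q, v   [~->-rule on 6]
8. ~p, v   [~->-rule on 6]
Accessibility: uRu, uRv, vRv

Satisfiable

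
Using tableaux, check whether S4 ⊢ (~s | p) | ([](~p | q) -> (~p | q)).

Yes, valid

Tableau for the negation ~((~s | p) | ([](~p | q) -> (~p | q))):
1. ~((~s | p) | ([](~p | q) -> (~p | q))), u
2. ~(~s | p), u   [~|-rule on 1]
3. ~([](~p | q) -> (~p | q)), u   [~|-rule on 1]
4. s, u   [~|-rule on 2]
5. ~p, u   [~|-rule on 2]
6. [](~p | q), u   [~->-rule on 3]
7. ~(~p | q), u   [~->-rule on 3]
8. p, u   [~|-rule on 7]
9. ~q, u   [~|-rule on 7]
Accessibility: uRu
Branch closes: p and ~p both at u.
Every branch of the negation's tableau closes; the branch above is one of them.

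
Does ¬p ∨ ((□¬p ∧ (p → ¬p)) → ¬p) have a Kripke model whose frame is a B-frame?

Satisfiable

1. ¬p ∨ ((□¬p ∧ (p → ¬p)) → ¬p), w0
2. (□¬p ∧ (p → ¬p)) → ¬p, w0
3. ¬p, w0
Accessibility: w0Rw0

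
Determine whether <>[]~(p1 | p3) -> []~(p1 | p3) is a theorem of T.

Invalid (countermodel exists)

Tableau for the negation ~(<>[]~(p1 | p3) -> []~(p1 | p3)):
1. ~(<>[]~(p1 | p3) -> []~(p1 | p3)), w0
2. <>[]~(p1 | p3), w0
3. ~[]~(p1 | p3), w0
4. []~(p1 | p3), w1
5. ~(p1 | p3), w1
6. ~p1, w1
7. ~p3, w1
8. p1 | p3, w2
9. p3, w2
Accessibility: w0Rw0, w0Rw1, w0Rw2, w1Rw1, w2Rw2
The negation has an open branch (countermodel exists).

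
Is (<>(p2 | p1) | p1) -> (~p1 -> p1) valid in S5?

Tableau for the negation ~((<>(p2 | p1) | p1) -> (~p1 -> p1)):
1. ~((<>(p2 | p1) | p1) -> (~p1 -> p1)), 0
2. <>(p2 | p1) | p1, 0
3. ~(~p1 -> p1), 0
4. ~p1, 0
5. <>(p2 | p1), 0
6. p2 | p1, 1
7. p1, 1
Accessibility: 0R0, 0R1, 1R0, 1R1
The negation has an open branch (countermodel exists).

Not valid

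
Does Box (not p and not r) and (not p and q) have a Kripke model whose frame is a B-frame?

Satisfiable (open branch found)

1. Box (not p and not r) and (not p and q), u
2. Box (not p and not r), u
3. not p and q, u
4. not p, u
5. q, u
6. not p and not r, u
7. not r, u
Accessibility: uRu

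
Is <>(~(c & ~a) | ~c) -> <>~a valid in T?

Tableau for the negation ~(<>(~(c & ~a) | ~c) -> <>~a):
1. ~(<>(~(c & ~a) | ~c) -> <>~a), w0
2. <>(~(c & ~a) | ~c), w0
3. ~<>~a, w0
4. a, w0
5. ~(c & ~a) | ~c, w1
6. a, w1
7. ~c, w1
Accessibility: w0Rw0, w0Rw1, w1Rw1
The negation has an open branch (countermodel exists).

Not valid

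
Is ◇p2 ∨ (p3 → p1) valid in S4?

Not valid

Tableau for the negation ¬(◇p2 ∨ (p3 → p1)):
1. ¬(◇p2 ∨ (p3 → p1)), w0
2. ¬◇p2, w0
3. ¬(p3 → p1), w0
4. p3, w0
5. ¬p1, w0
6. ¬p2, w0
Accessibility: w0Rw0
The negation has an open branch (countermodel exists).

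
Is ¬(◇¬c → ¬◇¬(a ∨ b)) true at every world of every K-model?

Tableau for the negation ◇¬c → ¬◇¬(a ∨ b):
1. ◇¬c → ¬◇¬(a ∨ b), u
2. ¬◇¬(a ∨ b), u
The negation has an open branch (countermodel exists).

No, not valid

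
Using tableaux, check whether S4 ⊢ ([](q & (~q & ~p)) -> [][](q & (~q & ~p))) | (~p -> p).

Tableau for the negation ~(([](q & (~q & ~p)) -> [][](q & (~q & ~p))) | (~p -> p)):
1. ~(([](q & (~q & ~p)) -> [][](q & (~q & ~p))) | (~p -> p)), 0
2. ~([](q & (~q & ~p)) -> [][](q & (~q & ~p))), 0
3. ~(~p -> p), 0
4. [](q & (~q & ~p)), 0
5. ~[][](q & (~q & ~p)), 0
6. ~p, 0
7. q & (~q & ~p), 0
8. q, 0
9. ~q & ~p, 0
10. ~q, 0
Accessibility: 0R0
Branch closes: q and ~q both at 0.
All branches of the negation close; one closing branch shown above.

Valid in S4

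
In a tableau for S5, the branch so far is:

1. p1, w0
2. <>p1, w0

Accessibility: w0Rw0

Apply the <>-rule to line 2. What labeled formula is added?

a fresh world w1 with w0Rw1, and p1 at w1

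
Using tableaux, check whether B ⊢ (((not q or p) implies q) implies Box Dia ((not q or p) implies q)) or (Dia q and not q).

Valid

Tableau for the negation not ((((not q or p) implies q) implies Box Dia ((not q or p) implies q)) or (Dia q and not q)):
1. not ((((not q or p) implies q) implies Box Dia ((not q or p) implies q)) or (Dia q and not q)), w0
2. not (((not q or p) implies q) implies Box Dia ((not q or p) implies q)), w0
3. not (Dia q and not q), w0
4. (not q or p) implies q, w0
5. not Box Dia ((not q or p) implies q), w0
6. q, w0
7. not (not q or p), w0
8. not p, w0
9. not Dia ((not q or p) implies q), w1
10. not ((not q or p) implies q), w0
11. not q or p, w0
12. not q, w0
Accessibility: w0Rw0, w0Rw1, w1Rw0, w1Rw1
Branch closes: q and not q both at w0.
All branches of the negation close; one closing branch shown above.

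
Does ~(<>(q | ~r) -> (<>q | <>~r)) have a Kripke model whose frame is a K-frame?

Unsatisfiable (every branch closes)

1. ~(<>(q | ~r) -> (<>q | <>~r)), w0
2. <>(q | ~r), w0   [~->-rule on 1]
3. ~(<>q | <>~r), w0   [~->-rule on 1]
4. ~<>q, w0   [~|-rule on 3]
5. ~<>~r, w0   [~|-rule on 3]
6. q | ~r, w1   [<>-rule on 2: fresh world w1, w0Rw1]
7. ~q, w1   [~<>-rule on 4 via w0Rw1]
8. r, w1   [~<>-rule on 5 via w0Rw1]
9. ~r, w1   [|-rule on 6 (branches; this branch)]
Accessibility: w0Rw1
Branch closes: r and ~r both at w1.
All branches of the tableau close; one closing branch shown above.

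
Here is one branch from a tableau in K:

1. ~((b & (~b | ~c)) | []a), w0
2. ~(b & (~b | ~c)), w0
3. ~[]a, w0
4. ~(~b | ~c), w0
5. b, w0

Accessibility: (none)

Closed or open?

There is no literal clash: for every atom and world, at most one sign appears.

No, open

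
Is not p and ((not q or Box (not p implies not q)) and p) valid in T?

Invalid (countermodel exists)

Tableau for the negation not (not p and ((not q or Box (not p implies not q)) and p)):
1. not (not p and ((not q or Box (not p implies not q)) and p)), 0
2. not ((not q or Box (not p implies not q)) and p), 0
3. not p, 0
Accessibility: 0R0
The negation has an open branch (countermodel exists).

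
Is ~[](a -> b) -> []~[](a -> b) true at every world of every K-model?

Not valid

Tableau for the negation ~(~[](a -> b) -> []~[](a -> b)):
1. ~(~[](a -> b) -> []~[](a -> b)), 0
2. ~[](a -> b), 0
3. ~[]~[](a -> b), 0
4. ~(a -> b), 1
5. a, 1
6. ~b, 1
7. [](a -> b), 2
Accessibility: 0R1, 0R2
The negation has an open branch (countermodel exists).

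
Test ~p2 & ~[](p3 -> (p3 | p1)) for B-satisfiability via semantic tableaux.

Unsatisfiable (every branch closes)

1. ~p2 & ~[](p3 -> (p3 | p1)), u
2. ~p2, u
3. ~[](p3 -> (p3 | p1)), u
4. ~(p3 -> (p3 | p1)), v
5. p3, v
6. ~(p3 | p1), v
7. ~p3, v
8. ~p1, v
Accessibility: uRu, uRv, vRu, vRv
Branch closes: p3 and ~p3 both at v.
Every branch closes; the branch above is one of them.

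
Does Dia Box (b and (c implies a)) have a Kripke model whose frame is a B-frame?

Yes, satisfiable

1. Dia Box (b and (c implies a)), u
2. Box (b and (c implies a)), v   [Dia-rule on 1: fresh world v, uRv]
3. b and (c implies a), u   [Box-rule on 2 via vRu]
4. b, u   [and-rule on 3]
5. c implies a, u   [and-rule on 3]
6. b and (c implies a), v   [Box-rule on 2 via vRv]
7. b, v   [and-rule on 6]
8. c implies a, v   [and-rule on 6]
9. a, u   [implies-rule on 5 (branches; this branch)]
10. a, v   [implies-rule on 8 (branches; this branch)]
Accessibility: uRu, uRv, vRu, vRv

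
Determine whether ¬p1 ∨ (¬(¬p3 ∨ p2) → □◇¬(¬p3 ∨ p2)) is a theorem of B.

Tableau for the negation ¬(¬p1 ∨ (¬(¬p3 ∨ p2) → □◇¬(¬p3 ∨ p2))):
1. ¬(¬p1 ∨ (¬(¬p3 ∨ p2) → □◇¬(¬p3 ∨ p2))), u
2. p1, u
3. ¬(¬(¬p3 ∨ p2) → □◇¬(¬p3 ∨ p2)), u
4. ¬(¬p3 ∨ p2), u
5. ¬□◇¬(¬p3 ∨ p2), u
6. p3, u
7. ¬p2, u
8. ¬◇¬(¬p3 ∨ p2), v
9. ¬p3 ∨ p2, u
10. ¬p3 ∨ p2, v
11. p2, u
Accessibility: uRu, uRv, vRu, vRv
Branch closes: p2 and ¬p2 both at u.
All branches of the negation close; one closing branch shown above.

Valid in B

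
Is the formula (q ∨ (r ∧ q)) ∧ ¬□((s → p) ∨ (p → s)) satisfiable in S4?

1. (q ∨ (r ∧ q)) ∧ ¬□((s → p) ∨ (p → s)), 0
2. q ∨ (r ∧ q), 0
3. ¬□((s → p) ∨ (p → s)), 0
4. r ∧ q, 0
5. r, 0
6. q, 0
7. ¬((s → p) ∨ (p → s)), 1
8. ¬(s → p), 1
9. ¬(p → s), 1
10. s, 1
11. ¬p, 1
12. p, 1
13. ¬s, 1
Accessibility: 0R0, 0R1, 1R1
Branch closes: p and ¬p both at 1.
All branches of the tableau close; one closing branch shown above.

No, unsatisfiable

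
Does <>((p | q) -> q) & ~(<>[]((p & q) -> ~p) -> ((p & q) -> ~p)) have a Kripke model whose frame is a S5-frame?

1. <>((p | q) -> q) & ~(<>[]((p & q) -> ~p) -> ((p & q) -> ~p)), w0
2. <>((p | q) -> q), w0
3. ~(<>[]((p & q) -> ~p) -> ((p & q) -> ~p)), w0
4. <>[]((p & q) -> ~p), w0
5. ~((p & q) -> ~p), w0
6. p & q, w0
7. p, w0
8. q, w0
9. (p | q) -> q, w1
10. ~(p | q), w1
11. ~p, w1
12. ~q, w1
13. []((p & q) -> ~p), w2
14. (p & q) -> ~p, w0
15. (p & q) -> ~p, w1
16. (p & q) -> ~p, w2
17. ~(p & q), w0
18. ~p, w2
19. ~q, w0
Accessibility: w0Rw0, w0Rw1, w0Rw2, w1Rw0, w1Rw1, w1Rw2, w2Rw0, w2Rw1, w2Rw2
Branch closes: q and ~q both at w0.
Every branch closes; the branch above is one of them.

Unsatisfiable (every branch closes)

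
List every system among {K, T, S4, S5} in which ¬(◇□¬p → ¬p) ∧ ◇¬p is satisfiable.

K, T, S4

S5-tableau for the formula:
1. ¬(◇□¬p → ¬p) ∧ ◇¬p, u
2. ¬(◇□¬p → ¬p), u   [∧-rule on 1]
3. ◇¬p, u   [∧-rule on 1]
4. ◇□¬p, u   [¬→-rule on 2]
5. p, u   [¬→-rule on 2]
6. ¬p, v   [◇-rule on 3: fresh world v, uRv]
7. □¬p, w   [◇-rule on 4: fresh world w, uRw]
8. ¬p, u   [□-rule on 7 via wRu]
Accessibility: uRu, uRv, uRw, vRu, vRv, vRw, wRu, wRv, wRw
Branch closes: p and ¬p both at u.
Every branch closes (one shown): unsatisfiable in S5.
S4-tableau for the formula:
1. ¬(◇□¬p → ¬p) ∧ ◇¬p, u
2. ¬(◇□¬p → ¬p), u   [∧-rule on 1]
3. ◇¬p, u   [∧-rule on 1]
4. ◇□¬p, u   [¬→-rule on 2]
5. p, u   [¬→-rule on 2]
6. ¬p, v   [◇-rule on 3: fresh world v, uRv]
7. □¬p, w   [◇-rule on 4: fresh world w, uRw]
8. ¬p, w   [□-rule on 7 via wRw]
Accessibility: uRu, uRv, uRw, vRv, wRw
Complete open branch: satisfiable in S4, hence also in K, T (this S4-model is also a K-model and a T-model).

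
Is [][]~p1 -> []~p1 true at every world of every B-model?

Tableau for the negation ~([][]~p1 -> []~p1):
1. ~([][]~p1 -> []~p1), 0
2. [][]~p1, 0   [~->-rule on 1]
3. ~[]~p1, 0   [~->-rule on 1]
4. []~p1, 0   [[]-rule on 2 via 0R0]
5. ~p1, 0   [[]-rule on 4 via 0R0]
6. p1, 1   [~[]-rule on 3: fresh world 1, 0R1]
7. []~p1, 1   [[]-rule on 2 via 0R1]
8. ~p1, 1   [[]-rule on 4 via 0R1]
Accessibility: 0R0, 0R1, 1R0, 1R1
Branch closes: p1 and ~p1 both at 1.
Every branch of the negation's tableau closes; the branch above is one of them.

Valid in B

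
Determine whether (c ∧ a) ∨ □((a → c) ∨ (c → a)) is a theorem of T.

Yes, valid

Tableau for the negation ¬((c ∧ a) ∨ □((a → c) ∨ (c → a))):
1. ¬((c ∧ a) ∨ □((a → c) ∨ (c → a))), 0
2. ¬(c ∧ a), 0
3. ¬□((a → c) ∨ (c → a)), 0
4. ¬a, 0
5. ¬((a → c) ∨ (c → a)), 1
6. ¬(a → c), 1
7. ¬(c → a), 1
8. a, 1
9. ¬c, 1
10. c, 1
11. ¬a, 1
Accessibility: 0R0, 0R1, 1R1
Branch closes: c and ¬c both at 1.
Every branch of the negation's tableau closes; the branch above is one of them.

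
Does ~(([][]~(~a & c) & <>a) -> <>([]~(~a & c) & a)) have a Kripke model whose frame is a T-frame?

Unsatisfiable

1. ~(([][]~(~a & c) & <>a) -> <>([]~(~a & c) & a)), 0
2. [][]~(~a & c) & <>a, 0
3. ~<>([]~(~a & c) & a), 0
4. [][]~(~a & c), 0
5. <>a, 0
6. ~([]~(~a & c) & a), 0
7. []~(~a & c), 0
8. ~(~a & c), 0
9. ~[]~(~a & c), 0
10. ~c, 0
11. a, 1
12. ~([]~(~a & c) & a), 1
13. []~(~a & c), 1
14. ~(~a & c), 1
15. ~[]~(~a & c), 1
16. ~c, 1
17. ~a & c, 2
18. ~a, 2
19. c, 2
20. ~([]~(~a & c) & a), 2
21. []~(~a & c), 2
22. ~(~a & c), 2
23. ~c, 2
Accessibility: 0R0, 0R1, 0R2, 1R1, 2R2
Branch closes: c and ~c both at 2.
(One branch shown.) All branches close.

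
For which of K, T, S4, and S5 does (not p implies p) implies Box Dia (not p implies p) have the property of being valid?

S5

S4-tableau for the negation not ((not p implies p) implies Box Dia (not p implies p)):
1. not ((not p implies p) implies Box Dia (not p implies p)), 0
2. not p implies p, 0
3. not Box Dia (not p implies p), 0
4. p, 0
5. not Dia (not p implies p), 1
6. not (not p implies p), 1
7. not p, 1
Accessibility: 0R0, 0R1, 1R1
Complete open branch: countermodel on an S4-frame, so not valid in S4, nor in K, T (the same frame is also a K-frame and a T-frame).
S5-tableau for the negation not ((not p implies p) implies Box Dia (not p implies p)):
1. not ((not p implies p) implies Box Dia (not p implies p)), 0
2. not p implies p, 0
3. not Box Dia (not p implies p), 0
4. p, 0
5. not Dia (not p implies p), 1
6. not (not p implies p), 0
7. not p, 0
Accessibility: 0R0, 0R1, 1R0, 1R1
Branch closes: p and not p both at 0.
Every branch closes (one shown): valid in S5.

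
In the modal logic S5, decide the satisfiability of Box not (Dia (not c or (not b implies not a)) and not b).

Satisfiable

1. Box not (Dia (not c or (not b implies not a)) and not b), u
2. not (Dia (not c or (not b implies not a)) and not b), u
3. b, u
Accessibility: uRu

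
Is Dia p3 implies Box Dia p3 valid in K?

Tableau for the negation not (Dia p3 implies Box Dia p3):
1. not (Dia p3 implies Box Dia p3), u
2. Dia p3, u
3. not Box Dia p3, u
4. p3, v
5. not Dia p3, w
Accessibility: uRv, uRw
The negation has an open branch (countermodel exists).

Invalid (countermodel exists)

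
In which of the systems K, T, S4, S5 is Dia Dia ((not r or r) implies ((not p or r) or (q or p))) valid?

T, S4, S5

T-tableau for the negation not Dia Dia ((not r or r) implies ((not p or r) or (q or p))):
1. not Dia Dia ((not r or r) implies ((not p or r) or (q or p))), w0
2. not Dia ((not r or r) implies ((not p or r) or (q or p))), w0   [neg-Dia-rule on 1 via w0Rw0]
3. not ((not r or r) implies ((not p or r) or (q or p))), w0   [neg-Dia-rule on 2 via w0Rw0]
4. not r or r, w0   [neg-implies-rule on 3]
5. not ((not p or r) or (q or p)), w0   [neg-implies-rule on 3]
6. not (not p or r), w0   [neg-or-rule on 5]
7. not (q or p), w0   [neg-or-rule on 5]
8. p, w0   [neg-or-rule on 6]
9. not r, w0   [neg-or-rule on 6]
10. not q, w0   [neg-or-rule on 7]
11. not p, w0   [neg-or-rule on 7]
Accessibility: w0Rw0
Branch closes: p and not p both at w0.
Every branch closes (one shown): valid in T, hence also in S4, S5 (every theorem of T is a theorem of S4 and S5).
K-tableau for the negation not Dia Dia ((not r or r) implies ((not p or r) or (q or p))):
1. not Dia Dia ((not r or r) implies ((not p or r) or (q or p))), w0
Complete open branch: countermodel on a K-frame, so not valid in K.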